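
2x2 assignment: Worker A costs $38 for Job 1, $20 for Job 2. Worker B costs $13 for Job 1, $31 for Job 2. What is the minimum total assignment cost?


Option 1: A->1 + B->2 = $38 + $31 = $69
Option 2: A->2 + B->1 = $20 + $13 = $33
Min cost = min($69, $33) = $33

$33


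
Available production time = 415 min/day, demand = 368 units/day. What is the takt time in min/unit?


Formula: Takt Time = Available Production Time / Customer Demand
Takt = 415 min/day / 368 units/day
Takt = 1.13 min/unit

1.13 min/unit


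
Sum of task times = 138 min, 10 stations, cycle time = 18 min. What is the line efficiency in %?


Formula: Efficiency = Sum of Task Times / (N_stations * CT) * 100
Total station capacity = 10 stations * 18 min = 180 min
Efficiency = 138 / 180 * 100 = 76.7%

76.7%


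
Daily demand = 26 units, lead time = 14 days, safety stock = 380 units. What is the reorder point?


Formula: ROP = (Daily Demand * Lead Time) + Safety Stock
Demand during lead time = 26 * 14 = 364 units
ROP = 364 + 380 = 744 units

744 units


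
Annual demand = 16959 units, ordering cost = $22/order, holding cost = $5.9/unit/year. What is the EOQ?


Formula: EOQ = sqrt(2 * D * S / H)
Numerator: 2 * 16959 * 22 = 746196
2DS/H = 746196 / 5.9 = 126473.9
EOQ = sqrt(126473.9) = 355.6 units

355.6 units


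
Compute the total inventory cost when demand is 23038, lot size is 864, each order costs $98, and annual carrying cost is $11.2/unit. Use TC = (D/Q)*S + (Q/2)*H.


TC = 23038/864 * 98 + 864/2 * 11.2

$7451.51


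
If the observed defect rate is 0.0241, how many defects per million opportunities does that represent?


DPMO = defect_rate * 1000000 = 0.0241 * 1000000

24100


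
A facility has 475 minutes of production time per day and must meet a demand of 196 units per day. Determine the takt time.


Formula: Takt Time = Available Production Time / Customer Demand
Takt = 475 min/day / 196 units/day
Takt = 2.42 min/unit

2.42 min/unit


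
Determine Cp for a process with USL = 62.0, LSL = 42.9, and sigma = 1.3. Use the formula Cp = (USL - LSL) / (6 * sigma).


Cp = (62.0 - 42.9) / (6 * 1.3)

2.45


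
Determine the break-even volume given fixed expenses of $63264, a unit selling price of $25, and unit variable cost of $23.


Formula: BEQ = Fixed Costs / (Price - Variable Cost)
Contribution margin = $25 - $23 = $2/unit
BEQ = ceil($63264 / $2/unit) = ceil(31632.0) = 31632 units

31632 units


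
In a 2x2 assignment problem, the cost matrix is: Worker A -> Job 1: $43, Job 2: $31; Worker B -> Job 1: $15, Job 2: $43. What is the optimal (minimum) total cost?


Option 1: A->1 + B->2 = $43 + $43 = $86
Option 2: A->2 + B->1 = $31 + $15 = $46
Min cost = min($86, $46) = $46

$46


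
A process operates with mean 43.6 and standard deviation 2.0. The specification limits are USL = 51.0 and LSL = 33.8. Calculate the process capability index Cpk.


Cpu = (51.0 - 43.6) / (3 * 2.0) = 1.23
Cpl = (43.6 - 33.8) / (3 * 2.0) = 1.63
Cpk = min(1.23, 1.63) = 1.23

1.23


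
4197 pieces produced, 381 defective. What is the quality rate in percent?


Formula: Quality Rate = Good Pieces / Total Pieces * 100
Good pieces = 4197 - 381 = 3816
QR = 3816 / 4197 * 100 = 90.9%

90.9%


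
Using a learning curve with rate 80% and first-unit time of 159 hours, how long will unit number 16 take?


Formula: T_n = T_1 * (learning_rate)^(log2(n)) where learning_rate = rate/100
Doublings = log2(16) = 4
T_n = 159 * 0.8^4
T_n = 159 * 0.4096 = 65.1 hours

65.1 hours


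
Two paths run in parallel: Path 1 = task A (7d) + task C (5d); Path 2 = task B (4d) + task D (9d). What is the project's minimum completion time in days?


Path 1 = 7 + 5 = 12 days
Path 2 = 4 + 9 = 13 days
Duration = max(12, 13) = 13 days

13 days


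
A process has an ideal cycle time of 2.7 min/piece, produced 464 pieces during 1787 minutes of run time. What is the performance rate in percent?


Formula: Performance = (Ideal CT * Total Count) / Run Time * 100
Ideal output time = 2.7 * 464 = 1252.8 min
Performance = 1252.8 / 1787 * 100 = 70.1%

70.1%


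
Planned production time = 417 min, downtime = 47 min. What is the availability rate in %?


Formula: Availability = (Planned Time - Downtime) / Planned Time * 100
Uptime = 417 - 47 = 370 min
Availability = 370 / 417 * 100 = 88.7%

88.7%


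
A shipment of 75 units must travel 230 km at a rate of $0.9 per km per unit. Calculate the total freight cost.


TC = dist * cost * units = 230 * 0.9 * 75 = $15525.00

$15525.00


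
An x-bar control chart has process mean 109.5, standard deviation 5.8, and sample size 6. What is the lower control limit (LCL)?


LCL = 109.5 - 3 * 5.8 / sqrt(6)

102.4


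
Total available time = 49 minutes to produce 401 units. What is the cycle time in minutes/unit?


Formula: CT = Available Time / Number of Units
CT = 49 min / 401 units
CT = 0.12 min/unit

0.12 min/unit


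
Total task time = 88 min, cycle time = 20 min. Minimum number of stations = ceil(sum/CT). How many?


Formula: N_min = ceil(Sum of Task Times / Cycle Time)
N_min = ceil(88 min / 20 min) = ceil(4.4)
N_min = 5 stations

5


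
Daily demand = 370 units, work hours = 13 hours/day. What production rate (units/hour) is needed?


Formula: Production Rate = Daily Demand / Available Hours
Rate = 370 units/day / 13 hours/day
Rate = 28.5 units/hour

28.5 units/hour


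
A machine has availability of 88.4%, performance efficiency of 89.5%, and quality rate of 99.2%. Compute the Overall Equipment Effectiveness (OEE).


Formula: OEE = Availability * Performance * Quality / 10000
A * P = 88.4% * 89.5% / 100 = 79.12%
OEE = 79.12% * 99.2% / 100 = 78.5%

78.5%


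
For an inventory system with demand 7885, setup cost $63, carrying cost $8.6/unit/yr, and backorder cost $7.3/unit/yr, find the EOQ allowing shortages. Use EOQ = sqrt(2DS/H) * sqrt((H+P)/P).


Formula: EOQ* = sqrt(2DS/H) * sqrt((H+P)/P)
Base EOQ = sqrt(2*7885*63/8.6) = 339.89 units
Correction = sqrt((8.6+7.3)/7.3) = 1.47583
EOQ* = 339.89 * 1.47583 = 501.6 units

501.6 units


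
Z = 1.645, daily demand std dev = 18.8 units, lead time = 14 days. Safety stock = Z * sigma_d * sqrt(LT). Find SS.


Formula: SS = z * sigma_d * sqrt(LT)
sqrt(LT) = sqrt(14) = 3.7417
SS = 1.645 * 18.8 * 3.7417
SS = 115.7 units

115.7 units


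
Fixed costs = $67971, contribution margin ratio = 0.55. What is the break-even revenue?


Formula: BER = Fixed Costs / Contribution Margin Ratio
BER = $67971 / 0.55
BER = $123583.64 (to the nearest cent)

$123583.64


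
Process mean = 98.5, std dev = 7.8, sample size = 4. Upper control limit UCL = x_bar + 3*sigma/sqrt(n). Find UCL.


UCL = 98.5 + 3 * 7.8 / sqrt(4)

110.2


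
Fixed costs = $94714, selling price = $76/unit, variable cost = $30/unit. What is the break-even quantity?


Formula: BEQ = Fixed Costs / (Price - Variable Cost)
Contribution margin = $76 - $30 = $46/unit
BEQ = ceil($94714 / $46/unit) = ceil(2059.0) = 2059 units

2059 units


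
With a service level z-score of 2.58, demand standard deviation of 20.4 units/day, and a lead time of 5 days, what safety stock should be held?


Formula: SS = z * sigma_d * sqrt(LT)
sqrt(LT) = sqrt(5) = 2.2361
SS = 2.58 * 20.4 * 2.2361
SS = 117.7 units

117.7 units


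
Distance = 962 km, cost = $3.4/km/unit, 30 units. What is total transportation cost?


TC = dist * cost * units = 962 * 3.4 * 30 = $98124.00

$98124.00


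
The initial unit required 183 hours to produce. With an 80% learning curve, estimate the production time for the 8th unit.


Formula: T_n = T_1 * (learning_rate)^(log2(n)) where learning_rate = rate/100
Doublings = log2(8) = 3
T_n = 183 * 0.8^3
T_n = 183 * 0.512 = 93.7 hours

93.7 hours


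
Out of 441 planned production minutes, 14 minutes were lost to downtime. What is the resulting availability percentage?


Formula: Availability = (Planned Time - Downtime) / Planned Time * 100
Uptime = 441 - 14 = 427 min
Availability = 427 / 441 * 100 = 96.8%

96.8%


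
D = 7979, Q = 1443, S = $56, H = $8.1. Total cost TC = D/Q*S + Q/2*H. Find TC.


TC = 7979/1443 * 56 + 1443/2 * 8.1

$6153.80


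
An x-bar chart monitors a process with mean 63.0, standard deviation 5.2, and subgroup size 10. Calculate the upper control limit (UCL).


UCL = 63.0 + 3 * 5.2 / sqrt(10)

67.93


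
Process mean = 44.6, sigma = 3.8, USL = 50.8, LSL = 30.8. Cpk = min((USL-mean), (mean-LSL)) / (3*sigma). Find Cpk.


Cpu = (50.8 - 44.6) / (3 * 3.8) = 0.54
Cpl = (44.6 - 30.8) / (3 * 3.8) = 1.21
Cpk = min(0.54, 1.21) = 0.54

0.54


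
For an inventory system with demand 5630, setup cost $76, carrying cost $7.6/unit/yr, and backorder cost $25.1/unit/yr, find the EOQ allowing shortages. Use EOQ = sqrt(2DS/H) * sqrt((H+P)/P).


Formula: EOQ* = sqrt(2DS/H) * sqrt((H+P)/P)
Base EOQ = sqrt(2*5630*76/7.6) = 335.56 units
Correction = sqrt((7.6+25.1)/25.1) = 1.1414
EOQ* = 335.56 * 1.1414 = 383.0 units

383.0 units


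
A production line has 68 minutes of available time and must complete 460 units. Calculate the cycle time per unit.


Formula: CT = Available Time / Number of Units
CT = 68 min / 460 units
CT = 0.15 min/unit

0.15 min/unit


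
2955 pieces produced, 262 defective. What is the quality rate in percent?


Formula: Quality Rate = Good Pieces / Total Pieces * 100
Good pieces = 2955 - 262 = 2693
QR = 2693 / 2955 * 100 = 91.1%

91.1%


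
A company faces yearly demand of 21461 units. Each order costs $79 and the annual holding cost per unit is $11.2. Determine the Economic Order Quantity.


Formula: EOQ = sqrt(2 * D * S / H)
Numerator: 2 * 21461 * 79 = 3390838
2DS/H = 3390838 / 11.2 = 302753.4
EOQ = sqrt(302753.4) = 550.2 units

550.2 units


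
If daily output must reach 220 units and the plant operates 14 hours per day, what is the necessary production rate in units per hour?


Formula: Production Rate = Daily Demand / Available Hours
Rate = 220 units/day / 14 hours/day
Rate = 15.7 units/hour

15.7 units/hour


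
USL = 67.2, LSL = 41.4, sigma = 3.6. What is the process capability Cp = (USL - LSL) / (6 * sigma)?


Cp = (67.2 - 41.4) / (6 * 3.6)

1.19


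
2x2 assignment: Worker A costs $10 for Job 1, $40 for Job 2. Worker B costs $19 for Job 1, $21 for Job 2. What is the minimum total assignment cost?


Option 1: A->1 + B->2 = $10 + $21 = $31
Option 2: A->2 + B->1 = $40 + $19 = $59
Min cost = min($31, $59) = $31

$31


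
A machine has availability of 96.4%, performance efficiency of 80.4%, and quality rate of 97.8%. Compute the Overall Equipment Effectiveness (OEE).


Formula: OEE = Availability * Performance * Quality / 10000
A * P = 96.4% * 80.4% / 100 = 77.51%
OEE = 77.51% * 97.8% / 100 = 75.8%

75.8%


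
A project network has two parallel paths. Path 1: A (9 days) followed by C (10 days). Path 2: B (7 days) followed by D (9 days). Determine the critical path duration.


Path 1 = 9 + 10 = 19 days
Path 2 = 7 + 9 = 16 days
Duration = max(19, 16) = 19 days

19 days


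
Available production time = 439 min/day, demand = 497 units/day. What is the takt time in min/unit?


Formula: Takt Time = Available Production Time / Customer Demand
Takt = 439 min/day / 497 units/day
Takt = 0.88 min/unit

0.88 min/unit


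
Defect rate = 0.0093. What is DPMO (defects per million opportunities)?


DPMO = defect_rate * 1000000 = 0.0093 * 1000000

9300


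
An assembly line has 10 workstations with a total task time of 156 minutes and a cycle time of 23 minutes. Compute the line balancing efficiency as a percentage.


Formula: Efficiency = Sum of Task Times / (N_stations * CT) * 100
Total station capacity = 10 stations * 23 min = 230 min
Efficiency = 156 / 230 * 100 = 67.8%

67.8%


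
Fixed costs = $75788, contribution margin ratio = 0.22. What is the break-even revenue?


Formula: BER = Fixed Costs / Contribution Margin Ratio
BER = $75788 / 0.22
BER = $344490.91 (to the nearest cent)

$344490.91


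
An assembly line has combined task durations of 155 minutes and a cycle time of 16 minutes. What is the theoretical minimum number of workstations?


Formula: N_min = ceil(Sum of Task Times / Cycle Time)
N_min = ceil(155 min / 16 min) = ceil(9.6875)
N_min = 10 stations

10


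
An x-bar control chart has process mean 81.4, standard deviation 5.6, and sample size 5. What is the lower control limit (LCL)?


LCL = 81.4 - 3 * 5.6 / sqrt(5)

73.89


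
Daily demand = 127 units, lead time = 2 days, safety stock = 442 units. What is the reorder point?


Formula: ROP = (Daily Demand * Lead Time) + Safety Stock
Demand during lead time = 127 * 2 = 254 units
ROP = 254 + 442 = 696 units

696 units


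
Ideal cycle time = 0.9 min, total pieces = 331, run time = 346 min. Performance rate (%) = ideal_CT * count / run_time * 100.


Formula: Performance = (Ideal CT * Total Count) / Run Time * 100
Ideal output time = 0.9 * 331 = 297.9 min
Performance = 297.9 / 346 * 100 = 86.1%

86.1%


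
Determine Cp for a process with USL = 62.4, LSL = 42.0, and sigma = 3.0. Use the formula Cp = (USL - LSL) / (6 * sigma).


Cp = (62.4 - 42.0) / (6 * 3.0)

1.13


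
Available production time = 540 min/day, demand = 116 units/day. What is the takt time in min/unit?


Formula: Takt Time = Available Production Time / Customer Demand
Takt = 540 min/day / 116 units/day
Takt = 4.66 min/unit

4.66 min/unit


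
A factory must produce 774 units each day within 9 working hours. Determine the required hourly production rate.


Formula: Production Rate = Daily Demand / Available Hours
Rate = 774 units/day / 9 hours/day
Rate = 86.0 units/hour

86.0 units/hour


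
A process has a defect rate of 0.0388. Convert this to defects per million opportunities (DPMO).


DPMO = defect_rate * 1000000 = 0.0388 * 1000000

38800


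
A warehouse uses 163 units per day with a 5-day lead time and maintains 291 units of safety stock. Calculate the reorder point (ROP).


Formula: ROP = (Daily Demand * Lead Time) + Safety Stock
Demand during lead time = 163 * 5 = 815 units
ROP = 815 + 291 = 1106 units

1106 units


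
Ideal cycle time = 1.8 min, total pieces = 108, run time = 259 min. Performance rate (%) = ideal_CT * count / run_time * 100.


Formula: Performance = (Ideal CT * Total Count) / Run Time * 100
Ideal output time = 1.8 * 108 = 194.4 min
Performance = 194.4 / 259 * 100 = 75.1%

75.1%


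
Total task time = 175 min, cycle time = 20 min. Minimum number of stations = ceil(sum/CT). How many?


Formula: N_min = ceil(Sum of Task Times / Cycle Time)
N_min = ceil(175 min / 20 min) = ceil(8.75)
N_min = 9 stations

9


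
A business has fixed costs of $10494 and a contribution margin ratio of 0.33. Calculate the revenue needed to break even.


Formula: BER = Fixed Costs / Contribution Margin Ratio
BER = $10494 / 0.33
BER = $31800.00 (to the nearest cent)

$31800.00


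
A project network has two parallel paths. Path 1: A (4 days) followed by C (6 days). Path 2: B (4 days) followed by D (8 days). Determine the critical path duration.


Path 1 = 4 + 6 = 10 days
Path 2 = 4 + 8 = 12 days
Duration = max(10, 12) = 12 days

12 days


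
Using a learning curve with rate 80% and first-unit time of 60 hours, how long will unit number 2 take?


Formula: T_n = T_1 * (learning_rate)^(log2(n)) where learning_rate = rate/100
Doublings = log2(2) = 1
T_n = 60 * 0.8^1
T_n = 60 * 0.8 = 48.0 hours

48.0 hours


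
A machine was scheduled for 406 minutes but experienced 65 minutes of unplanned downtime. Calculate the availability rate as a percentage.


Formula: Availability = (Planned Time - Downtime) / Planned Time * 100
Uptime = 406 - 65 = 341 min
Availability = 341 / 406 * 100 = 84.0%

84.0%


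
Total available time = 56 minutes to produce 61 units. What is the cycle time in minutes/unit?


Formula: CT = Available Time / Number of Units
CT = 56 min / 61 units
CT = 0.92 min/unit

0.92 min/unit


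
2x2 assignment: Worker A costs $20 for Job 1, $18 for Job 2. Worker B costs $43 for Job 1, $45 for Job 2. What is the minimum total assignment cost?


Option 1: A->1 + B->2 = $20 + $45 = $65
Option 2: A->2 + B->1 = $18 + $43 = $61
Min cost = min($65, $61) = $61

$61


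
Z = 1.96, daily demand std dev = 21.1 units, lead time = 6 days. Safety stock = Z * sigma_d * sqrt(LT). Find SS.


Formula: SS = z * sigma_d * sqrt(LT)
sqrt(LT) = sqrt(6) = 2.4495
SS = 1.96 * 21.1 * 2.4495
SS = 101.3 units

101.3 units


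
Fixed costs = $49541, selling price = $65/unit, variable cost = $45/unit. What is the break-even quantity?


Formula: BEQ = Fixed Costs / (Price - Variable Cost)
Contribution margin = $65 - $45 = $20/unit
BEQ = ceil($49541 / $20/unit) = ceil(2477.05) = 2478 units

2478 units


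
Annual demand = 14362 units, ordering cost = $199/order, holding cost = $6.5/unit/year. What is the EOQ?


Formula: EOQ = sqrt(2 * D * S / H)
Numerator: 2 * 14362 * 199 = 5716076
2DS/H = 5716076 / 6.5 = 879396.3
EOQ = sqrt(879396.3) = 937.8 units

937.8 units


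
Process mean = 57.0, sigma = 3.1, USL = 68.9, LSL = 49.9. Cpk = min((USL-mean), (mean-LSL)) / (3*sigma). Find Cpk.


Cpu = (68.9 - 57.0) / (3 * 3.1) = 1.28
Cpl = (57.0 - 49.9) / (3 * 3.1) = 0.76
Cpk = min(1.28, 0.76) = 0.76

0.76


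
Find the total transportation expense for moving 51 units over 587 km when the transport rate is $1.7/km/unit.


TC = dist * cost * units = 587 * 1.7 * 51 = $50892.90

$50892.90


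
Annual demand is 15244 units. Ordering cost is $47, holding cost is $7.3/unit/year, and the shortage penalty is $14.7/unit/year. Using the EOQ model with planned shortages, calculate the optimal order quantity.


Formula: EOQ* = sqrt(2DS/H) * sqrt((H+P)/P)
Base EOQ = sqrt(2*15244*47/7.3) = 443.05 units
Correction = sqrt((7.3+14.7)/14.7) = 1.22336
EOQ* = 443.05 * 1.22336 = 542.0 units

542.0 units


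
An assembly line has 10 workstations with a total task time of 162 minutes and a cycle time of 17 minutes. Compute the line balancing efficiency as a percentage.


Formula: Efficiency = Sum of Task Times / (N_stations * CT) * 100
Total station capacity = 10 stations * 17 min = 170 min
Efficiency = 162 / 170 * 100 = 95.3%

95.3%


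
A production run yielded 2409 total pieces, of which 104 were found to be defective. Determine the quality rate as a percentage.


Formula: Quality Rate = Good Pieces / Total Pieces * 100
Good pieces = 2409 - 104 = 2305
QR = 2305 / 2409 * 100 = 95.7%

95.7%


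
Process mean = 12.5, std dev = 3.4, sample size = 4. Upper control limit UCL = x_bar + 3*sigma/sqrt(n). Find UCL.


UCL = 12.5 + 3 * 3.4 / sqrt(4)

17.6


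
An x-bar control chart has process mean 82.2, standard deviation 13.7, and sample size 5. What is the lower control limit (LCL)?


LCL = 82.2 - 3 * 13.7 / sqrt(5)

63.82


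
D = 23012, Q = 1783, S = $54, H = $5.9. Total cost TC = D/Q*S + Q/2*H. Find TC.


TC = 23012/1783 * 54 + 1783/2 * 5.9

$5956.79


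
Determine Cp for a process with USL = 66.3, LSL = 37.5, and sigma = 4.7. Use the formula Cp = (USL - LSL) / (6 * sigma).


Cp = (66.3 - 37.5) / (6 * 4.7)

1.02


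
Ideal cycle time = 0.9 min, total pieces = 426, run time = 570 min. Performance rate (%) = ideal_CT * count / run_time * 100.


Formula: Performance = (Ideal CT * Total Count) / Run Time * 100
Ideal output time = 0.9 * 426 = 383.4 min
Performance = 383.4 / 570 * 100 = 67.3%

67.3%


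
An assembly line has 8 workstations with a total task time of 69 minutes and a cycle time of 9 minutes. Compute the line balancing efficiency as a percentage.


Formula: Efficiency = Sum of Task Times / (N_stations * CT) * 100
Total station capacity = 8 stations * 9 min = 72 min
Efficiency = 69 / 72 * 100 = 95.8%

95.8%


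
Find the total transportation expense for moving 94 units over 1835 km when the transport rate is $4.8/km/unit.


TC = dist * cost * units = 1835 * 4.8 * 94 = $827952.00

$827952.00


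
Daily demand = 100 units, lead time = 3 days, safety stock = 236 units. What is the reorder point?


Formula: ROP = (Daily Demand * Lead Time) + Safety Stock
Demand during lead time = 100 * 3 = 300 units
ROP = 300 + 236 = 536 units

536 units


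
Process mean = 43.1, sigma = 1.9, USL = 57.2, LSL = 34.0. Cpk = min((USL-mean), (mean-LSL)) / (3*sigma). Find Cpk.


Cpu = (57.2 - 43.1) / (3 * 1.9) = 2.47
Cpl = (43.1 - 34.0) / (3 * 1.9) = 1.6
Cpk = min(2.47, 1.6) = 1.6

1.6


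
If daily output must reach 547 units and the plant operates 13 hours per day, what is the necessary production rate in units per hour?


Formula: Production Rate = Daily Demand / Available Hours
Rate = 547 units/day / 13 hours/day
Rate = 42.1 units/hour

42.1 units/hour


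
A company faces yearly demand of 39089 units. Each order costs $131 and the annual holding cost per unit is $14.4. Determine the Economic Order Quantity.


Formula: EOQ = sqrt(2 * D * S / H)
Numerator: 2 * 39089 * 131 = 10241318
2DS/H = 10241318 / 14.4 = 711202.6
EOQ = sqrt(711202.6) = 843.3 units

843.3 units


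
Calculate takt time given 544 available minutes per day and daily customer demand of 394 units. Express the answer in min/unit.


Formula: Takt Time = Available Production Time / Customer Demand
Takt = 544 min/day / 394 units/day
Takt = 1.38 min/unit

1.38 min/unit


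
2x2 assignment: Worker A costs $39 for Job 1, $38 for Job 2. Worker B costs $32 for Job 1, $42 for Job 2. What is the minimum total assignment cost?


Option 1: A->1 + B->2 = $39 + $42 = $81
Option 2: A->2 + B->1 = $38 + $32 = $70
Min cost = min($81, $70) = $70

$70


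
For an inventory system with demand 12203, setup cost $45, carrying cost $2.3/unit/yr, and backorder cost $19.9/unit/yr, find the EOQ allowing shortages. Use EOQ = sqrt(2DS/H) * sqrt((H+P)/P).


Formula: EOQ* = sqrt(2DS/H) * sqrt((H+P)/P)
Base EOQ = sqrt(2*12203*45/2.3) = 691.02 units
Correction = sqrt((2.3+19.9)/19.9) = 1.05621
EOQ* = 691.02 * 1.05621 = 729.9 units

729.9 units


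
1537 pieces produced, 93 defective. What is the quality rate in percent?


Formula: Quality Rate = Good Pieces / Total Pieces * 100
Good pieces = 1537 - 93 = 1444
QR = 1444 / 1537 * 100 = 93.9%

93.9%


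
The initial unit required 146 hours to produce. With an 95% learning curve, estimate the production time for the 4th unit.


Formula: T_n = T_1 * (learning_rate)^(log2(n)) where learning_rate = rate/100
Doublings = log2(4) = 2
T_n = 146 * 0.95^2
T_n = 146 * 0.9025 = 131.8 hours

131.8 hours


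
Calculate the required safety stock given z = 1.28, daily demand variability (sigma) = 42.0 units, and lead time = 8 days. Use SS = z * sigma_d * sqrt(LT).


Formula: SS = z * sigma_d * sqrt(LT)
sqrt(LT) = sqrt(8) = 2.8284
SS = 1.28 * 42.0 * 2.8284
SS = 152.1 units

152.1 units


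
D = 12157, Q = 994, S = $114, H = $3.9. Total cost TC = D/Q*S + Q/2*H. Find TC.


TC = 12157/994 * 114 + 994/2 * 3.9

$3332.56


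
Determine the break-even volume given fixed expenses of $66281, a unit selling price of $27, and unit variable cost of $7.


Formula: BEQ = Fixed Costs / (Price - Variable Cost)
Contribution margin = $27 - $7 = $20/unit
BEQ = ceil($66281 / $20/unit) = ceil(3314.05) = 3315 units

3315 units


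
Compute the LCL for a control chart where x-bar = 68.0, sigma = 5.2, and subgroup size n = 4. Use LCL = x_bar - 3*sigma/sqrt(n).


LCL = 68.0 - 3 * 5.2 / sqrt(4)

60.2


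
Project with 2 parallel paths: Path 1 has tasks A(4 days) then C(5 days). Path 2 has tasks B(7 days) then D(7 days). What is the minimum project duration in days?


Path 1 = 4 + 5 = 9 days
Path 2 = 7 + 7 = 14 days
Duration = max(9, 14) = 14 days

14 days


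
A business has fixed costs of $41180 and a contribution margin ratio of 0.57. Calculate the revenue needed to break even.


Formula: BER = Fixed Costs / Contribution Margin Ratio
BER = $41180 / 0.57
BER = $72245.61 (to the nearest cent)

$72245.61


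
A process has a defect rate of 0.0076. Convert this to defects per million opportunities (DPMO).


DPMO = defect_rate * 1000000 = 0.0076 * 1000000

7600


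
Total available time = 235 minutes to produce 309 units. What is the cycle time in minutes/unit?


Formula: CT = Available Time / Number of Units
CT = 235 min / 309 units
CT = 0.76 min/unit

0.76 min/unit


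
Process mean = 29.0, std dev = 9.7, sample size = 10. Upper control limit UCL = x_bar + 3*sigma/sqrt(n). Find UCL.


UCL = 29.0 + 3 * 9.7 / sqrt(10)

38.2


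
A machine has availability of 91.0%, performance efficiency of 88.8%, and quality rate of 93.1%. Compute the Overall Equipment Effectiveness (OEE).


Formula: OEE = Availability * Performance * Quality / 10000
A * P = 91.0% * 88.8% / 100 = 80.81%
OEE = 80.81% * 93.1% / 100 = 75.2%

75.2%


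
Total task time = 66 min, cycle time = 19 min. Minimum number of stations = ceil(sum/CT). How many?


Formula: N_min = ceil(Sum of Task Times / Cycle Time)
N_min = ceil(66 min / 19 min) = ceil(3.4737)
N_min = 4 stations

4


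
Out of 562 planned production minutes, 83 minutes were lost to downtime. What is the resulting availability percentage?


Formula: Availability = (Planned Time - Downtime) / Planned Time * 100
Uptime = 562 - 83 = 479 min
Availability = 479 / 562 * 100 = 85.2%

85.2%


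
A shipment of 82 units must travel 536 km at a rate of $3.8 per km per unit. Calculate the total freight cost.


TC = dist * cost * units = 536 * 3.8 * 82 = $167017.60

$167017.60


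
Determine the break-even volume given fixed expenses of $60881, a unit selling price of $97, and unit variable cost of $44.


Formula: BEQ = Fixed Costs / (Price - Variable Cost)
Contribution margin = $97 - $44 = $53/unit
BEQ = ceil($60881 / $53/unit) = ceil(1148.7) = 1149 units

1149 units


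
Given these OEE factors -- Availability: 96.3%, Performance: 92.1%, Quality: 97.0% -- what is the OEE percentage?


Formula: OEE = Availability * Performance * Quality / 10000
A * P = 96.3% * 92.1% / 100 = 88.69%
OEE = 88.69% * 97.0% / 100 = 86.0%

86.0%


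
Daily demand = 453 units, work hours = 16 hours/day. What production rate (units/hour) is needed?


Formula: Production Rate = Daily Demand / Available Hours
Rate = 453 units/day / 16 hours/day
Rate = 28.3 units/hour

28.3 units/hour


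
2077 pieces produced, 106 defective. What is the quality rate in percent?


Formula: Quality Rate = Good Pieces / Total Pieces * 100
Good pieces = 2077 - 106 = 1971
QR = 1971 / 2077 * 100 = 94.9%

94.9%


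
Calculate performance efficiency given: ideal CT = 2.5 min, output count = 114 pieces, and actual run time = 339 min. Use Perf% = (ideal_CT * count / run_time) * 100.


Formula: Performance = (Ideal CT * Total Count) / Run Time * 100
Ideal output time = 2.5 * 114 = 285.0 min
Performance = 285.0 / 339 * 100 = 84.1%

84.1%


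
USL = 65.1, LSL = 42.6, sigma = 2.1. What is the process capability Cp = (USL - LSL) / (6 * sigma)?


Cp = (65.1 - 42.6) / (6 * 2.1)

1.79


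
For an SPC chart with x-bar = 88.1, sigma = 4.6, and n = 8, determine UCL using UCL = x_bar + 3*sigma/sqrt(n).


UCL = 88.1 + 3 * 4.6 / sqrt(8)

92.98


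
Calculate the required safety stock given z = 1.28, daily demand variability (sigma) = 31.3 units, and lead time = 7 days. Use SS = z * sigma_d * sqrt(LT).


Formula: SS = z * sigma_d * sqrt(LT)
sqrt(LT) = sqrt(7) = 2.6458
SS = 1.28 * 31.3 * 2.6458
SS = 106.0 units

106.0 units


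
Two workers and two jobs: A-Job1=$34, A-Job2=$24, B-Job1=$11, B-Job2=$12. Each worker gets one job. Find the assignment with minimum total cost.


Option 1: A->1 + B->2 = $34 + $12 = $46
Option 2: A->2 + B->1 = $24 + $11 = $35
Min cost = min($46, $35) = $35

$35


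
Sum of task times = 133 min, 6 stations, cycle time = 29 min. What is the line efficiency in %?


Formula: Efficiency = Sum of Task Times / (N_stations * CT) * 100
Total station capacity = 6 stations * 29 min = 174 min
Efficiency = 133 / 174 * 100 = 76.4%

76.4%


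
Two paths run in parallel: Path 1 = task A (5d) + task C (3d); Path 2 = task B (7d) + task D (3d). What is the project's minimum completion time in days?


Path 1 = 5 + 3 = 8 days
Path 2 = 7 + 3 = 10 days
Duration = max(8, 10) = 10 days

10 days


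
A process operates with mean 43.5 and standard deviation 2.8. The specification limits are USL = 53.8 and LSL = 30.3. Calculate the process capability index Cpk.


Cpu = (53.8 - 43.5) / (3 * 2.8) = 1.23
Cpl = (43.5 - 30.3) / (3 * 2.8) = 1.57
Cpk = min(1.23, 1.57) = 1.23

1.23


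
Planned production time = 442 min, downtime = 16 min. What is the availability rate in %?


Formula: Availability = (Planned Time - Downtime) / Planned Time * 100
Uptime = 442 - 16 = 426 min
Availability = 426 / 442 * 100 = 96.4%

96.4%


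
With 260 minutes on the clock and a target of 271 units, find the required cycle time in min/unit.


Formula: CT = Available Time / Number of Units
CT = 260 min / 271 units
CT = 0.96 min/unit

0.96 min/unit


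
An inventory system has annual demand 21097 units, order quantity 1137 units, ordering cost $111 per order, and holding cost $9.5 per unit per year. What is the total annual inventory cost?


TC = 21097/1137 * 111 + 1137/2 * 9.5

$7460.35


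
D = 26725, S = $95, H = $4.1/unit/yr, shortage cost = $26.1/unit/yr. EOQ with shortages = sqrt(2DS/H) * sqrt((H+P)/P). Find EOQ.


Formula: EOQ* = sqrt(2DS/H) * sqrt((H+P)/P)
Base EOQ = sqrt(2*26725*95/4.1) = 1112.87 units
Correction = sqrt((4.1+26.1)/26.1) = 1.07568
EOQ* = 1112.87 * 1.07568 = 1197.1 units

1197.1 units


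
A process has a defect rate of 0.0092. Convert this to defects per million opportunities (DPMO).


DPMO = defect_rate * 1000000 = 0.0092 * 1000000

9200


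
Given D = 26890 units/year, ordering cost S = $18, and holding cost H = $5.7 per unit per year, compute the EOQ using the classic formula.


Formula: EOQ = sqrt(2 * D * S / H)
Numerator: 2 * 26890 * 18 = 968040
2DS/H = 968040 / 5.7 = 169831.6
EOQ = sqrt(169831.6) = 412.1 units

412.1 units


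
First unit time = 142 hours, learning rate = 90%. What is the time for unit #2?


Formula: T_n = T_1 * (learning_rate)^(log2(n)) where learning_rate = rate/100
Doublings = log2(2) = 1
T_n = 142 * 0.9^1
T_n = 142 * 0.9 = 127.8 hours

127.8 hours


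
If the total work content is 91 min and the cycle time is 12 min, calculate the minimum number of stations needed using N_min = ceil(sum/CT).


Formula: N_min = ceil(Sum of Task Times / Cycle Time)
N_min = ceil(91 min / 12 min) = ceil(7.5833)
N_min = 8 stations

8


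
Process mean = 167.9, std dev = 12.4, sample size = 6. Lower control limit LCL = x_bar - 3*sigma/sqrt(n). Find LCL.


LCL = 167.9 - 3 * 12.4 / sqrt(6)

152.71


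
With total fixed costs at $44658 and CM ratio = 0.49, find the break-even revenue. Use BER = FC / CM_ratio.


Formula: BER = Fixed Costs / Contribution Margin Ratio
BER = $44658 / 0.49
BER = $91138.78 (to the nearest cent)

$91138.78


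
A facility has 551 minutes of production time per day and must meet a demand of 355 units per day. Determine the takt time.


Formula: Takt Time = Available Production Time / Customer Demand
Takt = 551 min/day / 355 units/day
Takt = 1.55 min/unit

1.55 min/unit


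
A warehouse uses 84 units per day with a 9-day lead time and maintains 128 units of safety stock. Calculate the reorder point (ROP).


Formula: ROP = (Daily Demand * Lead Time) + Safety Stock
Demand during lead time = 84 * 9 = 756 units
ROP = 756 + 128 = 884 units

884 units


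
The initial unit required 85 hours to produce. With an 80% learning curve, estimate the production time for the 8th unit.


Formula: T_n = T_1 * (learning_rate)^(log2(n)) where learning_rate = rate/100
Doublings = log2(8) = 3
T_n = 85 * 0.8^3
T_n = 85 * 0.512 = 43.5 hours

43.5 hours


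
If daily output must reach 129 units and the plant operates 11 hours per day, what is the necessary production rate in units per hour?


Formula: Production Rate = Daily Demand / Available Hours
Rate = 129 units/day / 11 hours/day
Rate = 11.7 units/hour

11.7 units/hour


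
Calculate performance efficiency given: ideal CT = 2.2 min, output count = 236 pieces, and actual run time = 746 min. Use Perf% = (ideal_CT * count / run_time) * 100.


Formula: Performance = (Ideal CT * Total Count) / Run Time * 100
Ideal output time = 2.2 * 236 = 519.2 min
Performance = 519.2 / 746 * 100 = 69.6%

69.6%


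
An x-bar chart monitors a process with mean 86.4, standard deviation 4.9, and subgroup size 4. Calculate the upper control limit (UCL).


UCL = 86.4 + 3 * 4.9 / sqrt(4)

93.75


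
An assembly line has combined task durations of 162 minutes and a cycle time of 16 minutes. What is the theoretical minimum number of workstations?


Formula: N_min = ceil(Sum of Task Times / Cycle Time)
N_min = ceil(162 min / 16 min) = ceil(10.125)
N_min = 11 stations

11


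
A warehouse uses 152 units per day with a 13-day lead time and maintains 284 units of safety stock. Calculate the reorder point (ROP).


Formula: ROP = (Daily Demand * Lead Time) + Safety Stock
Demand during lead time = 152 * 13 = 1976 units
ROP = 1976 + 284 = 2260 units

2260 units


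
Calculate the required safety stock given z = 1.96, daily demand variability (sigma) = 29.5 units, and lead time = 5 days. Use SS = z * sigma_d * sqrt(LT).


Formula: SS = z * sigma_d * sqrt(LT)
sqrt(LT) = sqrt(5) = 2.2361
SS = 1.96 * 29.5 * 2.2361
SS = 129.3 units

129.3 units


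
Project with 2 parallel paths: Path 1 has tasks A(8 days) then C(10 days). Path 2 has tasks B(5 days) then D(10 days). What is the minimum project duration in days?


Path 1 = 8 + 10 = 18 days
Path 2 = 5 + 10 = 15 days
Duration = max(18, 15) = 18 days

18 days


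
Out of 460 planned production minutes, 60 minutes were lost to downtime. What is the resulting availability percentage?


Formula: Availability = (Planned Time - Downtime) / Planned Time * 100
Uptime = 460 - 60 = 400 min
Availability = 400 / 460 * 100 = 87.0%

87.0%


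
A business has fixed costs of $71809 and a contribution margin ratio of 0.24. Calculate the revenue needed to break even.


Formula: BER = Fixed Costs / Contribution Margin Ratio
BER = $71809 / 0.24
BER = $299204.17 (to the nearest cent)

$299204.17


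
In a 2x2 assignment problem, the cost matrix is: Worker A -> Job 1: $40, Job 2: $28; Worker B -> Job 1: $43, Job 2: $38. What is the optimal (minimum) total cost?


Option 1: A->1 + B->2 = $40 + $38 = $78
Option 2: A->2 + B->1 = $28 + $43 = $71
Min cost = min($78, $71) = $71

$71


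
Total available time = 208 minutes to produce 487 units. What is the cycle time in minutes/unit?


Formula: CT = Available Time / Number of Units
CT = 208 min / 487 units
CT = 0.43 min/unit

0.43 min/unit


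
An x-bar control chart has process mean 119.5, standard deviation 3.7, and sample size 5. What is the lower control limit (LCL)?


LCL = 119.5 - 3 * 3.7 / sqrt(5)

114.54


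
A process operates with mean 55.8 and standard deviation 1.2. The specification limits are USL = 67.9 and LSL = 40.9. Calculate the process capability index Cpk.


Cpu = (67.9 - 55.8) / (3 * 1.2) = 3.36
Cpl = (55.8 - 40.9) / (3 * 1.2) = 4.14
Cpk = min(3.36, 4.14) = 3.36

3.36


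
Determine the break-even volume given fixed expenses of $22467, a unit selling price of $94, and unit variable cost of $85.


Formula: BEQ = Fixed Costs / (Price - Variable Cost)
Contribution margin = $94 - $85 = $9/unit
BEQ = ceil($22467 / $9/unit) = ceil(2496.33) = 2497 units

2497 units


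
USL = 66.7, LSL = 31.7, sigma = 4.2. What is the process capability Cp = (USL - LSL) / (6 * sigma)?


Cp = (66.7 - 31.7) / (6 * 4.2)

1.39


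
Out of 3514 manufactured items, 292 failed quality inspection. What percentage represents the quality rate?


Formula: Quality Rate = Good Pieces / Total Pieces * 100
Good pieces = 3514 - 292 = 3222
QR = 3222 / 3514 * 100 = 91.7%

91.7%


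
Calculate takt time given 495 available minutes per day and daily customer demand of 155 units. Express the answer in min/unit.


Formula: Takt Time = Available Production Time / Customer Demand
Takt = 495 min/day / 155 units/day
Takt = 3.19 min/unit

3.19 min/unit


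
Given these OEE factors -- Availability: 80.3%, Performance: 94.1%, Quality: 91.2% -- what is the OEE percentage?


Formula: OEE = Availability * Performance * Quality / 10000
A * P = 80.3% * 94.1% / 100 = 75.56%
OEE = 75.56% * 91.2% / 100 = 68.9%

68.9%


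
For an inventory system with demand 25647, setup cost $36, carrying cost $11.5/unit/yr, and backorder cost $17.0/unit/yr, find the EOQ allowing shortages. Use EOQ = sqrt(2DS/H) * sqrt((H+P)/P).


Formula: EOQ* = sqrt(2DS/H) * sqrt((H+P)/P)
Base EOQ = sqrt(2*25647*36/11.5) = 400.72 units
Correction = sqrt((11.5+17.0)/17.0) = 1.29479
EOQ* = 400.72 * 1.29479 = 518.8 units

518.8 units


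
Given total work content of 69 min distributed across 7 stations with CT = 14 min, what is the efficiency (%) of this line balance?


Formula: Efficiency = Sum of Task Times / (N_stations * CT) * 100
Total station capacity = 7 stations * 14 min = 98 min
Efficiency = 69 / 98 * 100 = 70.4%

70.4%


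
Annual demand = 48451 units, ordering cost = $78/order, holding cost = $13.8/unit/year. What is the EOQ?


Formula: EOQ = sqrt(2 * D * S / H)
Numerator: 2 * 48451 * 78 = 7558356
2DS/H = 7558356 / 13.8 = 547707.0
EOQ = sqrt(547707.0) = 740.1 units

740.1 units


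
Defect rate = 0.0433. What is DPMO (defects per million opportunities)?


DPMO = defect_rate * 1000000 = 0.0433 * 1000000

43300


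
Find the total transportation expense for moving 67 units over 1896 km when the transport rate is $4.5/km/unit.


TC = dist * cost * units = 1896 * 4.5 * 67 = $571644.00

$571644.00


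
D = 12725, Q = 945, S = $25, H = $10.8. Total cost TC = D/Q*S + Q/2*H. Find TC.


TC = 12725/945 * 25 + 945/2 * 10.8

$5439.64


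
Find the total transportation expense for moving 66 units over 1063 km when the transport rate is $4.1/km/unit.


TC = dist * cost * units = 1063 * 4.1 * 66 = $287647.80

$287647.80


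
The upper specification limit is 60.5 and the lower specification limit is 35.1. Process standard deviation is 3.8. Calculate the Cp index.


Cp = (60.5 - 35.1) / (6 * 3.8)

1.11


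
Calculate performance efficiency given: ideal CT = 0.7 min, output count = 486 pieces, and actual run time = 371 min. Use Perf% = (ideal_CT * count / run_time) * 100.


Formula: Performance = (Ideal CT * Total Count) / Run Time * 100
Ideal output time = 0.7 * 486 = 340.2 min
Performance = 340.2 / 371 * 100 = 91.7%

91.7%


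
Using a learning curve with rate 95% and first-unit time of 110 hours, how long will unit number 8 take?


Formula: T_n = T_1 * (learning_rate)^(log2(n)) where learning_rate = rate/100
Doublings = log2(8) = 3
T_n = 110 * 0.95^3
T_n = 110 * 0.8574 = 94.3 hours

94.3 hours


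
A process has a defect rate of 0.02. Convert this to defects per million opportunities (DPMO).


DPMO = defect_rate * 1000000 = 0.02 * 1000000

20000


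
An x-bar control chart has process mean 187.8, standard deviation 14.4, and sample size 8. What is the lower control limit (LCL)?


LCL = 187.8 - 3 * 14.4 / sqrt(8)

172.53


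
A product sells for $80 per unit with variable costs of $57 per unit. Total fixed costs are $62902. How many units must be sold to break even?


Formula: BEQ = Fixed Costs / (Price - Variable Cost)
Contribution margin = $80 - $57 = $23/unit
BEQ = ceil($62902 / $23/unit) = ceil(2734.87) = 2735 units

2735 units


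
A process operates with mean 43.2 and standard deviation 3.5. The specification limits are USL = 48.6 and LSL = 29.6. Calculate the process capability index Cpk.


Cpu = (48.6 - 43.2) / (3 * 3.5) = 0.51
Cpl = (43.2 - 29.6) / (3 * 3.5) = 1.3
Cpk = min(0.51, 1.3) = 0.51

0.51
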